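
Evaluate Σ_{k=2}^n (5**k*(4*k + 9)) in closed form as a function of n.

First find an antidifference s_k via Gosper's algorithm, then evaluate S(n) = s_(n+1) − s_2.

S(n) = 5*5**n*n + 10*5**n - 75

r(k) = 5*(4*k + 13)/(4*k + 9) after simplifying.
Take A(k)=5, B(k)=1, C(k)=k + 9/4.
Need (5)·f(k+1) − (1)·f(k) = k + 9/4.
Degrees (0,0,1) ⇒ d ≤ 1.
A polynomial solution: f(k) = (k + 1)/4.
Get s_k = R·t_k = 5**k*(k + 1) with R(k) = B(k−1)f(k)/C(k) = (k + 1)/(4*k + 9).
Verify: 5**k*(4*k + 9) matches t_k.
s_(n+1) = 5**(n + 1)*(n + 2) and s_(2) = 75, so S(n) = 5*5**n*n + 10*5**n - 75.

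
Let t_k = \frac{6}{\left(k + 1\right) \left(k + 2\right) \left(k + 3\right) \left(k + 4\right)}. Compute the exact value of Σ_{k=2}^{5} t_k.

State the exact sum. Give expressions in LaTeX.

r(k) = (k + 1)/(k + 5) after simplifying.
Take A(k)=k + 1, B(k)=k + 5, C(k)=1.
f must satisfy (k + 1)·f(k+1) − (k + 4)·f(k) = 1.
Degrees (1,1,0) ⇒ d ≤ 3.
Solving with deg f ≤ 3: f(k) = k*(k**2 + 6*k + 11)/18.
So s_k = (B(k−1)f/C)·t_k = (k*(k + 4)*(k**2 + 6*k + 11)/18)·t_k = k*(k**2 + 6*k + 11)/(3*(k + 1)*(k + 2)*(k + 3)).
s_(k+1) − s_k = 6/(k**4 + 10*k**3 + 35*k**2 + 50*k + 24) = t_k.
Σ_(k=2)^(5) t_k = s_(6) − s_(2) = 83/252 − (3/10) = 37/1260.

Σ = 37/1260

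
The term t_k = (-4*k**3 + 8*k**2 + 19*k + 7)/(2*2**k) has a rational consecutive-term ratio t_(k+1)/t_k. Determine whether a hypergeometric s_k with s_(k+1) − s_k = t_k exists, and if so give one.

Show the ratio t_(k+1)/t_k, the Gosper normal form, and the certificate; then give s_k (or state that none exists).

Step 1: r(k) = (4*k**3 + 4*k**2 - 23*k - 30)/(2*(4*k**3 - 8*k**2 - 19*k - 7)).
A = 1/2, B = 1, C = k**3 - 2*k**2 - 19*k/4 - 7/4.
Solve (1/2)·f(k+1) − (1)·f(k) = k**3 - 2*k**2 - 19*k/4 - 7/4.
From deg A=0, deg B=0, deg C=3: d=3.
Match coefficients ⇒ f(k) = -(4*k**3 + 4*k**2 + k + 2)/2.
So s_k = (B(k−1)f/C)·t_k = (-2*(4*k**3 + 4*k**2 + k + 2)/((k + 1)*(2*k - 7)*(2*k + 1)))·t_k = (4*k**3 + 4*k**2 + k + 2)/2**k.
s_(k+1) − s_k = (-4*k**3 + 8*k**2 + 19*k + 7)/(2*2**k) = t_k.

s_k = (4*k**3 + 4*k**2 + k + 2)/2**k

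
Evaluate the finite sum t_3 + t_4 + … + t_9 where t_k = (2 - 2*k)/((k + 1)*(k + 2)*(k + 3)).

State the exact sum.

The ratio is k*(k + 1)/((k - 1)*(k + 4)).
Take A(k)=k + 1, B(k)=k + 4, C(k)=k - 1.
Key eq: (k + 1)·f(k+1) = (k + 3)·f(k) + (k - 1).
d = 2 from the (1,1,1) case.
Coefficient equations give f(k) = -k.
Then R = B(k−1)f/C = -k*(k + 3)/(k - 1), so s_k = R(k)·t_k = 2*k/((k + 1)*(k + 2)).
Check: Δs_k = 2*(1 - k)/(k**3 + 6*k**2 + 11*k + 6). ✓
Evaluate s at k=10 and k=3: 5/33 and 3/10; difference -49/330.

Σ = -49/330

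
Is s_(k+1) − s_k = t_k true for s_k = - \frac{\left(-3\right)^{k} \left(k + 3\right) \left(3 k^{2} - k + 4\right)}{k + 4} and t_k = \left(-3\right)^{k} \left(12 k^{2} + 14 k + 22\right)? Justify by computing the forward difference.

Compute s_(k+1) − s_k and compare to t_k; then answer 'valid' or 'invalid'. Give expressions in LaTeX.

Invalid: residual \frac{\left(-3\right)^{k} \left(- 12 k^{3} - 65 k^{2} - 77 k - 92\right)}{k^{2} + 9 k + 20} ≠ 0.

s_(k+1) = 3*(-3)**k*(k + 4)*(-k + 3*(k + 1)**2 + 3)/(k + 5)
s_(k+1) − s_k = (-3)**k*(12*k**4 + 110*k**3 + 323*k**2 + 401*k + 348)/(k**2 + 9*k + 20)
(s_(k+1) − s_k) − t_k = (-3)**k*(-12*k**3 - 65*k**2 - 77*k - 92)/(k**2 + 9*k + 20)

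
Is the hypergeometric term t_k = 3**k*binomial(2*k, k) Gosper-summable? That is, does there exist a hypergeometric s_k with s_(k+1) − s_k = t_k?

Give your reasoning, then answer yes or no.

No — key equation has no polynomial f.

Compute t_(k+1)/t_k: get 6*(2*k + 1)/(k + 1).
A = 12*k + 6, B = k + 1, C = 1.
Set up (12*k + 6)·f(k+1) − (k)·f(k) − (1) = 0.
d = -1 from the (1,1,0) case.
Negative degree bound (-1): no f exists, t_k not Gosper-summable.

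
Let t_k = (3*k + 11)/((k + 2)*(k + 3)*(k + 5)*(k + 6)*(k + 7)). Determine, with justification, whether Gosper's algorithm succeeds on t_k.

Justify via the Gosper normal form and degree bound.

Ratio r(k) = (k + 2)*(k + 5)*(3*k + 14)/((k + 4)*(k + 8)*(3*k + 11)).
Normal form (A,B,C) = (k + 2, k + 8, k**2 + 23*k/3 + 44/3).
Need (k + 2)·f(k+1) − (k + 7)·f(k) = k**2 + 23*k/3 + 44/3.
Bound: deg f ≤ 5.
Coefficient equations give f(k) = k*(k + 3)*(k + 4)*(k**2 + 13*k + 52)/180.
So s_k = (B(k−1)f/C)·t_k = (k*(k + 3)*(k + 7)*(k**2 + 13*k + 52)/(60*(3*k + 11)))·t_k = k*(k**2 + 13*k + 52)/(60*(k**3 + 13*k**2 + 52*k + 60)).
Δs = (3*k + 11)/(k**5 + 23*k**4 + 203*k**3 + 853*k**2 + 1692*k + 1260), as required.

Yes. s_k = k*(k**2 + 13*k + 52)/(60*(k**3 + 13*k**2 + 52*k + 60)).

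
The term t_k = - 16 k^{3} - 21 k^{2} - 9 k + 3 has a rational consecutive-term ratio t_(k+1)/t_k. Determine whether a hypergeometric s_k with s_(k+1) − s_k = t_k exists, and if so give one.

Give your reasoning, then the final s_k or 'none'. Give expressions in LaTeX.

s_k = k \left(- 4 k^{3} + k^{2} + 2 k + 4\right)

Ratio r(k) = (16*k**3 + 69*k**2 + 99*k + 43)/(16*k**3 + 21*k**2 + 9*k - 3).
Gosper form: A/B · C(k+1)/C(k) with A=1, B=1, C=k**3 + 21*k**2/16 + 9*k/16 - 3/16.
Need (1)·f(k+1) − (1)·f(k) = k**3 + 21*k**2/16 + 9*k/16 - 3/16.
From deg A=0, deg B=0, deg C=3: d=4.
A polynomial solution: f(k) = k*(4*k**3 - k**2 - 2*k - 4)/16.
Certificate R = B(k−1)f/C = k*(4*k**3 - k**2 - 2*k - 4)/(16*k**3 + 21*k**2 + 9*k - 3) gives s_k = k*(-4*k**3 + k**2 + 2*k + 4).
Check: Δs_k = -16*k**3 - 21*k**2 - 9*k + 3. ✓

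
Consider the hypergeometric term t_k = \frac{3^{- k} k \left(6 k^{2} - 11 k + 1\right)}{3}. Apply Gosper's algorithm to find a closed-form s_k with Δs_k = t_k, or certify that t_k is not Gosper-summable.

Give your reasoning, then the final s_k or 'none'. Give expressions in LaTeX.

s_k = 3^{- k} \left(- 3 k^{3} + k^{2} - 4 k - 3\right)

Ratio r(k) = (6*k**3 + 7*k**2 - 3*k - 4)/(3*k*(6*k**2 - 11*k + 1)).
Factor: A=1/3; B=1; C=k**3 - 11*k**2/6 + k/6.
Solve (1/3)·f(k+1) − (1)·f(k) = k**3 - 11*k**2/6 + k/6.
Bound: deg f ≤ 3.
Solving with deg f ≤ 3: f(k) = -(3*k**3 - k**2 + 4*k + 3)/2.
Certificate R = B(k−1)f/C = -3*(3*k**3 - k**2 + 4*k + 3)/(k*(6*k**2 - 11*k + 1)) gives s_k = (-3*k**3 + k**2 - 4*k - 3)/3**k.
Δs = k*(6*k**2 - 11*k + 1)/(3*3**k), as required.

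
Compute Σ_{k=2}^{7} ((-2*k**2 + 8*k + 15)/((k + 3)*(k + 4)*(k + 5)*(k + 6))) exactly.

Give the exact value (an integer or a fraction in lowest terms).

Step 1: r(k) = (k + 3)*(8*k - 2*(k + 1)**2 + 23)/((k + 7)*(-2*k**2 + 8*k + 15)).
Normal form (A,B,C) = (k + 3, k + 7, k**2 - 4*k - 15/2).
Solve (k + 3)·f(k+1) − (k + 6)·f(k) = k**2 - 4*k - 15/2.
Degrees (1,1,2) ⇒ d ≤ 3.
Coefficient equations give f(k) = -k*(2*k + 3)/2.
So s_k = (B(k−1)f/C)·t_k = (-k*(k + 6)*(2*k + 3)/(2*k**2 - 8*k - 15))·t_k = k*(2*k + 3)/((k + 3)*(k + 4)*(k + 5)).
s_(k+1) − s_k = (-2*k**2 + 8*k + 15)/(k**4 + 18*k**3 + 119*k**2 + 342*k + 360) = t_k.
Telescoping: Σ = s_(8) − s_(2) = 38/429 − (1/15) = 47/2145.

Σ = 47/2145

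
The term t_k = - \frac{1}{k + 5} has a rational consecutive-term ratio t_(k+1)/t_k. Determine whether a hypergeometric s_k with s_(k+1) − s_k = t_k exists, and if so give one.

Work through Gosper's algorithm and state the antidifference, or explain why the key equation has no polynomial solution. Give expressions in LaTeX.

t_(k+1)/t_k = (k + 5)/(k + 6).
A = k + 5, B = k + 6, C = 1.
f must satisfy (k + 5)·f(k+1) − (k + 5)·f(k) = 1.
From deg A=1, deg B=1, deg C=0: d=0.
Put f(k) = c0: A·f(k+1) − B(k−1)·f(k) − C = -1; need -1 = 0 — inconsistent ⇒ no f, not summable.

none (Gosper's algorithm certifies no s_k)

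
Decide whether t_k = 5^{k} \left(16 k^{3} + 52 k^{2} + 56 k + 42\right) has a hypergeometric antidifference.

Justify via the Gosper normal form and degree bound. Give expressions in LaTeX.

Yes. s_k = 5^{k} \left(4 k^{3} - 2 k^{2} + 4 k + 3\right).

Ratio r(k) = 5*(8*k**3 + 50*k**2 + 104*k + 83)/(8*k**3 + 26*k**2 + 28*k + 21).
Normal form (A,B,C) = (5, 1, k**3 + 13*k**2/4 + 7*k/2 + 21/8).
f must satisfy (5)·f(k+1) − (1)·f(k) = k**3 + 13*k**2/4 + 7*k/2 + 21/8.
deg f ≤ 3 (via 0,0,3).
A polynomial solution: f(k) = (2*k + 1)*(2*k**2 - 2*k + 3)/16.
Certificate R = B(k−1)f/C = (2*k + 1)*(2*k**2 - 2*k + 3)/(2*(8*k**3 + 26*k**2 + 28*k + 21)) gives s_k = 5**k*(4*k**3 - 2*k**2 + 4*k + 3).
Δs = 5**k*(16*k**3 + 52*k**2 + 56*k + 42), as required.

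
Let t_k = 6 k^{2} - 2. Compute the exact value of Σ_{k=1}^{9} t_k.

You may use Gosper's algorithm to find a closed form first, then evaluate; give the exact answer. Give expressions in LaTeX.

Step 1: r(k) = (3*(k + 1)**2 - 1)/(3*k**2 - 1).
So A=1 and B=1, with C=k**2 - 1/3.
Solve (1)·f(k+1) − (1)·f(k) = k**2 - 1/3.
Bound: deg f ≤ 3.
Solving with deg f ≤ 3: f(k) = k*(2*k**2 - 3*k - 1)/6.
Get s_k = R·t_k = k*(2*k**2 - 3*k - 1) with R(k) = B(k−1)f(k)/C(k) = k*(2*k**2 - 3*k - 1)/(2*(3*k**2 - 1)).
Check: Δs_k = 6*k**2 - 2. ✓
Σ_(k=1)^(9) t_k = s_(10) − s_(1) = 1690 − (-2) = 1692.

Σ = 1692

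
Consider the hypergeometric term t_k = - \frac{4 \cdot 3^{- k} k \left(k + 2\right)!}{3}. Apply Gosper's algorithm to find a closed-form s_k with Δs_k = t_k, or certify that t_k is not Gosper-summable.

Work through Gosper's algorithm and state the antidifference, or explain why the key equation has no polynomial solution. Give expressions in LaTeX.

t_(k+1)/t_k = (k + 1)*(k + 3)/(3*k).
Factor: A=k/3 + 1; B=1; C=k.
Key eq: (k/3 + 1)·f(k+1) = (1)·f(k) + (k).
deg f ≤ 0 (via 1,0,1).
A polynomial solution: f(k) = 3.
Get s_k = R·t_k = -4*factorial(k + 2)/3**k with R(k) = B(k−1)f(k)/C(k) = 3/k.
Check: Δs_k = -4*k*factorial(k + 2)/(3*3**k). ✓

s_k = - 4 \cdot 3^{- k} \left(k + 2\right)!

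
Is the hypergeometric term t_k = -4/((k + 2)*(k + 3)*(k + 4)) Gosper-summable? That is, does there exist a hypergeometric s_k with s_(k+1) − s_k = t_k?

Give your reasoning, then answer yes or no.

Ratio r(k) = (k + 2)/(k + 5).
Take A(k)=k + 2, B(k)=k + 5, C(k)=1.
Set up (k + 2)·f(k+1) − (k + 4)·f(k) − (1) = 0.
deg f ≤ 2 (via 1,1,0).
Coefficient equations give f(k) = k*(k + 5)/12.
Certificate R = B(k−1)f/C = k*(k + 4)*(k + 5)/12 gives s_k = k*(-k - 5)/(3*(k + 2)*(k + 3)).
s_(k+1) − s_k = -4/(k**3 + 9*k**2 + 26*k + 24) = t_k.

Yes. s_k = k*(-k - 5)/(3*(k + 2)*(k + 3)).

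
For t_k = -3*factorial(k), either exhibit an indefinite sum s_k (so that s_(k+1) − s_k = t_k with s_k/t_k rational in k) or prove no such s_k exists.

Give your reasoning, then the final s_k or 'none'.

no hypergeometric antidifference exists

The ratio is k + 1.
So A=k + 1 and B=1, with C=1.
Set up (k + 1)·f(k+1) − (1)·f(k) − (1) = 0.
deg f ≤ -1 (via 1,0,0).
deg f ≤ -1 is impossible — no certificate.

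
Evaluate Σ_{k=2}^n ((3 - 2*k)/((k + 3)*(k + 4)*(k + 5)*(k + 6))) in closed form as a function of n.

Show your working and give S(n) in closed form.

t_(k+1)/t_k = (k + 3)*(2*k - 1)/((k + 7)*(2*k - 3)).
Gosper form: A/B · C(k+1)/C(k) with A=k + 3, B=k + 7, C=k - 3/2.
Solve (k + 3)·f(k+1) − (k + 6)·f(k) = k - 3/2.
d = 3 from the (1,1,1) case.
Coefficient equations give f(k) = -k/2.
R(k) = B(k−1)·f(k)/C(k) = -k*(k + 6)/(2*k - 3); s_k = R·t_k = k/((k + 3)*(k + 4)*(k + 5)).
Verify: (3 - 2*k)/(k**4 + 18*k**3 + 119*k**2 + 342*k + 360) matches t_k.
s_(n+1) = (n + 1)/(n**3 + 15*n**2 + 74*n + 120) and s_(2) = 1/105, so S(n) = (-n**3 - 15*n**2 + 31*n - 15)/(105*(n**3 + 15*n**2 + 74*n + 120)).

S(n) = (-n**3 - 15*n**2 + 31*n - 15)/(105*(n**3 + 15*n**2 + 74*n + 120))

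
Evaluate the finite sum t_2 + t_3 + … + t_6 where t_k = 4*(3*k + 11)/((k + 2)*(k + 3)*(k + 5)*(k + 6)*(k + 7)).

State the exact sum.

Σ = 295/19656

Compute t_(k+1)/t_k: get (k + 2)*(k + 5)*(3*k + 14)/((k + 4)*(k + 8)*(3*k + 11)).
A = k + 2, B = k + 8, C = k**2 + 23*k/3 + 44/3.
Solve (k + 2)·f(k+1) − (k + 7)·f(k) = k**2 + 23*k/3 + 44/3.
Degrees (1,1,2) ⇒ d ≤ 5.
Solve for f: f(k) = k*(k + 3)*(k + 4)*(k**2 + 13*k + 52)/180 (degree 5 ≤ 5).
Get s_k = R·t_k = k*(k**2 + 13*k + 52)/(15*(k**3 + 13*k**2 + 52*k + 60)) with R(k) = B(k−1)f(k)/C(k) = k*(k + 3)*(k + 7)*(k**2 + 13*k + 52)/(60*(3*k + 11)).
Verify: 4*(3*k + 11)/(k**5 + 23*k**4 + 203*k**3 + 853*k**2 + 1692*k + 1260) matches t_k.
Telescoping: Σ = s_(7) − s_(2) = 112/1755 − (41/840) = 295/19656.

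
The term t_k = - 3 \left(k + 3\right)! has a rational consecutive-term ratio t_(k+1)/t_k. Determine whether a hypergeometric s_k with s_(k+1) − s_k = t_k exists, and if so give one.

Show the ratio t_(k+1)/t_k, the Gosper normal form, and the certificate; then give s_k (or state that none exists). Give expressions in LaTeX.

Compute t_(k+1)/t_k: get k + 4.
A = k + 4, B = 1, C = 1.
Need (k + 4)·f(k+1) − (1)·f(k) = 1.
From deg A=1, deg B=0, deg C=0: d=-1.
deg f ≤ -1 is impossible — no certificate.

none (Gosper's algorithm certifies no s_k)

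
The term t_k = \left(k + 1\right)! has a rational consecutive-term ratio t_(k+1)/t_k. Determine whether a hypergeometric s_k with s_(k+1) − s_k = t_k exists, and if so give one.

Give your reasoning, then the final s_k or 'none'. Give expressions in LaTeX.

The ratio is k + 2.
Take A(k)=k + 2, B(k)=1, C(k)=1.
f must satisfy (k + 2)·f(k+1) − (1)·f(k) = 1.
Bound: deg f ≤ -1.
Negative degree bound (-1): no f exists, t_k not Gosper-summable.

no hypergeometric antidifference exists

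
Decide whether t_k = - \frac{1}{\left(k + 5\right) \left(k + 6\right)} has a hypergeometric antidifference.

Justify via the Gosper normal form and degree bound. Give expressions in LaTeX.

Ratio r(k) = (k + 5)/(k + 7).
Factor: A=k + 5; B=k + 7; C=1.
Solve (k + 5)·f(k+1) − (k + 6)·f(k) = 1.
deg f ≤ 1 (via 1,1,0).
Solving with deg f ≤ 1: f(k) = k/5.
So s_k = (B(k−1)f/C)·t_k = (k*(k + 6)/5)·t_k = -k/(5*k + 25).
Check: Δs_k = -1/(k**2 + 11*k + 30). ✓

Yes. s_k = - \frac{k}{5 k + 25}.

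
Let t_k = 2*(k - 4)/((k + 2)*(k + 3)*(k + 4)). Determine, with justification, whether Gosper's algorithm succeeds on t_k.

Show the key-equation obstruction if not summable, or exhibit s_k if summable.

Step 1: r(k) = (k - 3)*(k + 2)/((k - 4)*(k + 5)).
Factor: A=k + 2; B=k + 5; C=k - 4.
Set up (k + 2)·f(k+1) − (k + 4)·f(k) − (k - 4) = 0.
Degrees (1,1,1) ⇒ d ≤ 2.
A polynomial solution: f(k) = -k*(k + 11)/6.
R(k) = B(k−1)·f(k)/C(k) = -k*(k + 4)*(k + 11)/(6*(k - 4)); s_k = R·t_k = k*(-k - 11)/(3*(k + 2)*(k + 3)).
Verify: 2*(k - 4)/(k**3 + 9*k**2 + 26*k + 24) matches t_k.

Yes. s_k = k*(-k - 11)/(3*(k + 2)*(k + 3)).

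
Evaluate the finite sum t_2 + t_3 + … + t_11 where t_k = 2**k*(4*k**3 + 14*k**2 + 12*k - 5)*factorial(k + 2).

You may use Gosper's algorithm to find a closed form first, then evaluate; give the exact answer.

Σ = 93912639838617312

Step 1: r(k) = 2*(4*k**4 + 38*k**3 + 130*k**2 + 181*k + 75)/(4*k**3 + 14*k**2 + 12*k - 5).
Take A(k)=2*k + 6, B(k)=1, C(k)=k**3 + 7*k**2/2 + 3*k - 5/4.
f must satisfy (2*k + 6)·f(k+1) − (1)·f(k) = k**3 + 7*k**2/2 + 3*k - 5/4.
From deg A=1, deg B=0, deg C=3: d=2.
Coefficient equations give f(k) = (2*k**2 - 2*k - 1)/4.
R(k) = B(k−1)·f(k)/C(k) = (2*k**2 - 2*k - 1)/(4*k**3 + 14*k**2 + 12*k - 5); s_k = R·t_k = 2**k*(2*k**2 - 2*k - 1)*factorial(k + 2).
Check: Δs_k = 2**k*(4*k**3 + 14*k**2 + 12*k - 5)*factorial(k + 2). ✓
Evaluate s at k=12 and k=2: 93912639838617600 and 288; difference 93912639838617312.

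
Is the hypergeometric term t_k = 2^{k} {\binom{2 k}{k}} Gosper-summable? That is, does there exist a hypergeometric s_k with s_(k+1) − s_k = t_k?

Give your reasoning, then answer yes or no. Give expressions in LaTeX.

No — t_k has no hypergeometric antidifference.

r(k) = 4*(2*k + 1)/(k + 1) after simplifying.
Take A(k)=8*k + 4, B(k)=k + 1, C(k)=1.
Set up (8*k + 4)·f(k+1) − (k)·f(k) − (1) = 0.
From deg A=1, deg B=1, deg C=0: d=-1.
Negative degree bound (-1): no f exists, t_k not Gosper-summable.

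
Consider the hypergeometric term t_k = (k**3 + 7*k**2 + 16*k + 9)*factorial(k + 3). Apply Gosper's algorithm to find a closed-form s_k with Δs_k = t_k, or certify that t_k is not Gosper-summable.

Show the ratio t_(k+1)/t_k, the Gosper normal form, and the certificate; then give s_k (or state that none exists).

t_(k+1)/t_k = (k**4 + 14*k**3 + 73*k**2 + 165*k + 132)/(k**3 + 7*k**2 + 16*k + 9).
So A=k + 4 and B=1, with C=k**3 + 7*k**2 + 16*k + 9.
Solve (k + 4)·f(k+1) − (1)·f(k) = k**3 + 7*k**2 + 16*k + 9.
Bound: deg f ≤ 2.
Match coefficients ⇒ f(k) = k**2 + 2*k - 1.
Get s_k = R·t_k = (k**2 + 2*k - 1)*factorial(k + 3) with R(k) = B(k−1)f(k)/C(k) = (k**2 + 2*k - 1)/(k**3 + 7*k**2 + 16*k + 9).
s_(k+1) − s_k = (k**3 + 7*k**2 + 16*k + 9)*factorial(k + 3) = t_k.

s_k = (k**2 + 2*k - 1)*factorial(k + 3)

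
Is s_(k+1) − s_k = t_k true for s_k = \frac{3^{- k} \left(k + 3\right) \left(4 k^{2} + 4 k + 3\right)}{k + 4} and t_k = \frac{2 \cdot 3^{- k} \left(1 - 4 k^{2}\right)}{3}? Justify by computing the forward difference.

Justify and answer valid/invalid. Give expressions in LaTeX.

Invalid: residual \frac{3^{- k} \left(8 k^{3} + 44 k^{2} + 10 k + 1\right)}{3 \left(k^{2} + 9 k + 20\right)} ≠ 0.

s_(k+1) = (k + 4)*(4*k + 4*(k + 1)**2 + 7)/(3*3**k*(k + 5))
s_(k+1) − s_k = (-8*k**4 - 64*k**3 - 114*k**2 + 28*k + 41)/(3*3**k*(k**2 + 9*k + 20))
(s_(k+1) − s_k) − t_k = (8*k**3 + 44*k**2 + 10*k + 1)/(3*3**k*(k**2 + 9*k + 20))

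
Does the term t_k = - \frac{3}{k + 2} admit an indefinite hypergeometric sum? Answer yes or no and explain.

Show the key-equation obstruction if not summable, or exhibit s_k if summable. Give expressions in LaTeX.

t_(k+1)/t_k = (k + 2)/(k + 3).
Normal form (A,B,C) = (k + 2, k + 3, 1).
Set up (k + 2)·f(k+1) − (k + 2)·f(k) − (1) = 0.
d = 0 from the (1,1,0) case.
f = c0 ⇒ A·f(k+1) − B(k−1)·f(k) − C = -1. The system {-1 = 0} is inconsistent; no antidifference.

No — the linear system for f has no solution.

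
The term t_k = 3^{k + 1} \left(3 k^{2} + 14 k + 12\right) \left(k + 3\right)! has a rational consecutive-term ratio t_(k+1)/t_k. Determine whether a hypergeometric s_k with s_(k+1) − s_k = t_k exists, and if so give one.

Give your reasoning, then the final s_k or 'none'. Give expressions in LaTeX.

t_(k+1)/t_k = 3*(3*k**3 + 32*k**2 + 109*k + 116)/(3*k**2 + 14*k + 12).
Normal form (A,B,C) = (3*k + 12, 1, k**2 + 14*k/3 + 4).
Solve (3*k + 12)·f(k+1) − (1)·f(k) = k**2 + 14*k/3 + 4.
d = 1 from the (1,0,2) case.
Coefficient equations give f(k) = k/3.
So s_k = (B(k−1)f/C)·t_k = (k/(3*k**2 + 14*k + 12))·t_k = 3**(k + 1)*k*factorial(k + 3).
Δs = 3**(k + 1)*(3*k**2 + 14*k + 12)*factorial(k + 3), as required.

s_k = 3^{k + 1} k \left(k + 3\right)!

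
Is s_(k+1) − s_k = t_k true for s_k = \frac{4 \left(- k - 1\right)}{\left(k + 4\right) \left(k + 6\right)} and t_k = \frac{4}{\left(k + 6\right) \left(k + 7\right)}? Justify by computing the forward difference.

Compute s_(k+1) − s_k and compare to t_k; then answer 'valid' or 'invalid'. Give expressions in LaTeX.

Invalid: residual \frac{12 \left(- 2 k - 11\right)}{k^{4} + 22 k^{3} + 179 k^{2} + 638 k + 840} ≠ 0.

s_(k+1) = 4*(-k - 2)/((k + 5)*(k + 7))
s_(k+1) − s_k = 4*(k**2 + 3*k - 13)/(k**4 + 22*k**3 + 179*k**2 + 638*k + 840)
(s_(k+1) − s_k) − t_k = 12*(-2*k - 11)/(k**4 + 22*k**3 + 179*k**2 + 638*k + 840)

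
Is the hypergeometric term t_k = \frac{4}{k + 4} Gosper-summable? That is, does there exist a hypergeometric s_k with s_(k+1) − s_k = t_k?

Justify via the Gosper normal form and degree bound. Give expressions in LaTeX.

No — the linear system for f has no solution.

Compute t_(k+1)/t_k: get (k + 4)/(k + 5).
A = k + 4, B = k + 5, C = 1.
Set up (k + 4)·f(k+1) − (k + 4)·f(k) − (1) = 0.
d = 0 from the (1,1,0) case.
Generic f = c0 gives residual -1; -1 = 0 cannot hold, so t_k is not Gosper-summable.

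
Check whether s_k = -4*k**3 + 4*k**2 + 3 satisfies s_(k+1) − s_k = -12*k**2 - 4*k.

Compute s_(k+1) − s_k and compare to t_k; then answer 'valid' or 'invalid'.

s_(k+1) = -4*(k + 1)**3 + 4*(k + 1)**2 + 3
s_(k+1) − s_k = 4*k*(-3*k - 1)
(s_(k+1) − s_k) − t_k = 0

valid; difference matches t_k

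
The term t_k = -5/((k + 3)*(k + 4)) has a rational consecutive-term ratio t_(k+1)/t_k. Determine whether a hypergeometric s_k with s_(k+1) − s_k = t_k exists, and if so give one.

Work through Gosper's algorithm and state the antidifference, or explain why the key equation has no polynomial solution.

Compute t_(k+1)/t_k: get (k + 3)/(k + 5).
So A=k + 3 and B=k + 5, with C=1.
Need (k + 3)·f(k+1) − (k + 4)·f(k) = 1.
From deg A=1, deg B=1, deg C=0: d=1.
Solving with deg f ≤ 1: f(k) = k/3.
Get s_k = R·t_k = -5*k/(3*k + 9) with R(k) = B(k−1)f(k)/C(k) = k*(k + 4)/3.
Check: Δs_k = -5/(k**2 + 7*k + 12). ✓

s_k = -5*k/(3*k + 9)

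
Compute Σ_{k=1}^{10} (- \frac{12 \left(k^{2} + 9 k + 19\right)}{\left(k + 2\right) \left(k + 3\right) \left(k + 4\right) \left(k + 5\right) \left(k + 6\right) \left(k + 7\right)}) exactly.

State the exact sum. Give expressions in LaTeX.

Σ = -856/23205

Compute t_(k+1)/t_k: get (k + 2)*(9*k + (k + 1)**2 + 28)/((k + 8)*(k**2 + 9*k + 19)).
So A=k + 2 and B=k + 8, with C=k**2 + 9*k + 19.
Set up (k + 2)·f(k+1) − (k + 7)·f(k) − (k**2 + 9*k + 19) = 0.
Bound: deg f ≤ 5.
Solving with deg f ≤ 5: f(k) = k*(k + 3)*(k + 5)*(k**2 + 12*k + 44)/144.
R(k) = B(k−1)·f(k)/C(k) = k*(k + 3)*(k + 5)*(k + 7)*(k**2 + 12*k + 44)/(144*(k**2 + 9*k + 19)); s_k = R·t_k = k*(-k**2 - 12*k - 44)/(12*(k**3 + 12*k**2 + 44*k + 48)).
Check: Δs_k = 12*(-k**2 - 9*k - 19)/(k**6 + 27*k**5 + 295*k**4 + 1665*k**3 + 5104*k**2 + 8028*k + 5040). ✓
Σ_(k=1)^(10) t_k = s_(11) − s_(1) = -363/4420 − (-19/420) = -856/23205.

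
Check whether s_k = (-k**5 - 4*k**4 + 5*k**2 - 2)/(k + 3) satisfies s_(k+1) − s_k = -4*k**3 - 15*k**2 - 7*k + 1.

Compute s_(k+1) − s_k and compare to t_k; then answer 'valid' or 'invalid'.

Invalid: residual 2*(3*k**4 + 24*k**3 + 55*k**2 + 22*k - 5)/(k**2 + 7*k + 12) ≠ 0.

s_(k+1) = (-(k + 1)**5 - 4*(k + 1)**4 + 5*(k + 1)**2 - 2)/(k + 4)
s_(k+1) − s_k = (-4*k**5 - 37*k**4 - 112*k**3 - 118*k**2 - 33*k + 2)/(k**2 + 7*k + 12)
(s_(k+1) − s_k) − t_k = 2*(3*k**4 + 24*k**3 + 55*k**2 + 22*k - 5)/(k**2 + 7*k + 12)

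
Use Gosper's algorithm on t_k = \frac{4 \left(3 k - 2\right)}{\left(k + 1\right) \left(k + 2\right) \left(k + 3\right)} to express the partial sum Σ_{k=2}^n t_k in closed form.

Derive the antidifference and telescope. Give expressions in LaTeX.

S(n) = \frac{13 n^{2} - 7 n - 6}{6 \left(n^{2} + 5 n + 6\right)}

r(k) = (k + 1)*(3*k + 1)/((k + 4)*(3*k - 2)) after simplifying.
Factor: A=k + 1; B=k + 4; C=k - 2/3.
Set up (k + 1)·f(k+1) − (k + 3)·f(k) − (k - 2/3) = 0.
Bound: deg f ≤ 2.
A polynomial solution: f(k) = k*(k - 9)/12.
Then R = B(k−1)f/C = k*(k - 9)*(k + 3)/(4*(3*k - 2)), so s_k = R(k)·t_k = k*(k - 9)/((k + 1)*(k + 2)).
s_(k+1) − s_k = 4*(3*k - 2)/(k**3 + 6*k**2 + 11*k + 6) = t_k.
s_(n+1) = (n**2 - 7*n - 8)/(n**2 + 5*n + 6) and s_(2) = -7/6, so S(n) = (13*n**2 - 7*n - 6)/(6*(n**2 + 5*n + 6)).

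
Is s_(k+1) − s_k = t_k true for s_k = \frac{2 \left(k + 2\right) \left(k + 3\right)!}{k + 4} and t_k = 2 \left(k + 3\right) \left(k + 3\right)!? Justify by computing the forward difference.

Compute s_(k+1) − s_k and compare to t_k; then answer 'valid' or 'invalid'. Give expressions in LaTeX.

Invalid: residual - \frac{4 \left(k^{2} + 7 k + 11\right) \left(k + 3\right)!}{\left(k + 4\right) \left(k + 5\right)} ≠ 0.

s_(k+1) = 2*(k + 3)*factorial(k + 4)/(k + 5)
s_(k+1) − s_k = 2*(k**3 + 10*k**2 + 33*k + 38)*factorial(k + 3)/((k + 4)*(k + 5))
(s_(k+1) − s_k) − t_k = -4*(k**2 + 7*k + 11)*factorial(k + 3)/((k + 4)*(k + 5))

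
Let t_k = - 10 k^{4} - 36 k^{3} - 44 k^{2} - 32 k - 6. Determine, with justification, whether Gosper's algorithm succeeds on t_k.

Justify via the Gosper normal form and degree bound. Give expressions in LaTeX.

Compute t_(k+1)/t_k: get (5*k**4 + 38*k**3 + 106*k**2 + 134*k + 64)/(5*k**4 + 18*k**3 + 22*k**2 + 16*k + 3).
So A=1 and B=1, with C=k**4 + 18*k**3/5 + 22*k**2/5 + 16*k/5 + 3/5.
Solve (1)·f(k+1) − (1)·f(k) = k**4 + 18*k**3/5 + 22*k**2/5 + 16*k/5 + 3/5.
deg f ≤ 5 (via 0,0,4).
A polynomial solution: f(k) = k*(2*k**4 + 4*k**3 + 3*k - 3)/10.
R(k) = B(k−1)·f(k)/C(k) = k*(2*k**4 + 4*k**3 + 3*k - 3)/(2*(5*k**4 + 18*k**3 + 22*k**2 + 16*k + 3)); s_k = R·t_k = k*(-2*k**4 - 4*k**3 - 3*k + 3).
Check: Δs_k = -10*k**4 - 36*k**3 - 44*k**2 - 32*k - 6. ✓

Yes. s_k = k \left(- 2 k^{4} - 4 k^{3} - 3 k + 3\right).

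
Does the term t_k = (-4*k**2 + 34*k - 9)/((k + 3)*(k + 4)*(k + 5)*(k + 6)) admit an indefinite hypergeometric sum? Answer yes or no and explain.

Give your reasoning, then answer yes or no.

Yes. s_k = k*(-k**2 + 48*k - 92)/(15*(k + 3)*(k + 4)*(k + 5)).

Step 1: r(k) = -(k + 3)*(34*k - 4*(k + 1)**2 + 25)/((k + 7)*(4*k**2 - 34*k + 9)).
Normal form (A,B,C) = (k + 3, k + 7, k**2 - 17*k/2 + 9/4).
f must satisfy (k + 3)·f(k+1) − (k + 6)·f(k) = k**2 - 17*k/2 + 9/4.
Bound: deg f ≤ 3.
A polynomial solution: f(k) = k*(k - 46)*(k - 2)/60.
Get s_k = R·t_k = k*(-k**2 + 48*k - 92)/(15*(k + 3)*(k + 4)*(k + 5)) with R(k) = B(k−1)f(k)/C(k) = k*(k - 46)*(k - 2)*(k + 6)/(15*(4*k**2 - 34*k + 9)).
s_(k+1) − s_k = (-4*k**2 + 34*k - 9)/(k**4 + 18*k**3 + 119*k**2 + 342*k + 360) = t_k.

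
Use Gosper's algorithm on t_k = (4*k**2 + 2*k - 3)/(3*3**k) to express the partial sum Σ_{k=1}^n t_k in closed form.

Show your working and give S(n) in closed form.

S(n) = (6*3**n - 2*n**2 - 7*n - 6)/(3*3**n)

The ratio is (4*k**2 + 10*k + 3)/(3*(4*k**2 + 2*k - 3)).
A = 1/3, B = 1, C = k**2 + k/2 - 3/4.
Need (1/3)·f(k+1) − (1)·f(k) = k**2 + k/2 - 3/4.
d = 2 from the (0,0,2) case.
Match coefficients ⇒ f(k) = -3*(k + 1)*(2*k + 1)/4.
R(k) = B(k−1)·f(k)/C(k) = -3*(k + 1)*(2*k + 1)/(4*k**2 + 2*k - 3); s_k = R·t_k = (-2*k**2 - 3*k - 1)/3**k.
Check: Δs_k = (4*k**2 + 2*k - 3)/(3*3**k). ✓
s_(n+1) = 3**(-n - 1)*(-2*n**2 - 7*n - 6) and s_(1) = -2, so S(n) = (6*3**n - 2*n**2 - 7*n - 6)/(3*3**n).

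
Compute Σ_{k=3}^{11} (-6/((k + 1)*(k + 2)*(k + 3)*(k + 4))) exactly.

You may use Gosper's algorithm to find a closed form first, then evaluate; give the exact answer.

Σ = -29/1820

Compute t_(k+1)/t_k: get (k + 1)/(k + 5).
Take A(k)=k + 1, B(k)=k + 5, C(k)=1.
Need (k + 1)·f(k+1) − (k + 4)·f(k) = 1.
Bound: deg f ≤ 3.
Solve for f: f(k) = k*(k**2 + 6*k + 11)/18 (degree 3 ≤ 3).
Certificate R = B(k−1)f/C = k*(k + 4)*(k**2 + 6*k + 11)/18 gives s_k = k*(-k**2 - 6*k - 11)/(3*(k + 1)*(k + 2)*(k + 3)).
Check: Δs_k = -6/(k**4 + 10*k**3 + 35*k**2 + 50*k + 24). ✓
Evaluate s at k=12 and k=3: -454/1365 and -19/60; difference -29/1820.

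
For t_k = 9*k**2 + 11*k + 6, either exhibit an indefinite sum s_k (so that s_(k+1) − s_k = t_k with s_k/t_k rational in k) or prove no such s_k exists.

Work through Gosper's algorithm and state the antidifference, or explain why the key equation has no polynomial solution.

Ratio r(k) = (9*k**2 + 29*k + 26)/(9*k**2 + 11*k + 6).
Normal form (A,B,C) = (1, 1, k**2 + 11*k/9 + 2/3).
Need (1)·f(k+1) − (1)·f(k) = k**2 + 11*k/9 + 2/3.
Bound: deg f ≤ 3.
Coefficient equations give f(k) = k*(3*k**2 + k + 2)/9.
R(k) = B(k−1)·f(k)/C(k) = k*(3*k**2 + k + 2)/(9*k**2 + 11*k + 6); s_k = R·t_k = k*(3*k**2 + k + 2).
s_(k+1) − s_k = 9*k**2 + 11*k + 6 = t_k.

s_k = k*(3*k**2 + k + 2)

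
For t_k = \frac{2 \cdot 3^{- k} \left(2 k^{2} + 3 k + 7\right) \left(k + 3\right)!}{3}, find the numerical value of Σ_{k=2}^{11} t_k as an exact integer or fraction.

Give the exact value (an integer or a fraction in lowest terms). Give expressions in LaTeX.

Σ = 82514373680/729

The ratio is (k + 4)*(3*k + 2*(k + 1)**2 + 10)/(3*(2*k**2 + 3*k + 7)).
Factor: A=k/3 + 4/3; B=1; C=k**2 + 3*k/2 + 7/2.
Need (k/3 + 4/3)·f(k+1) − (1)·f(k) = k**2 + 3*k/2 + 7/2.
d = 1 from the (1,0,2) case.
Solving with deg f ≤ 1: f(k) = 3*(2*k - 1)/2.
R(k) = B(k−1)·f(k)/C(k) = 3*(2*k - 1)/(2*k**2 + 3*k + 7); s_k = R·t_k = 2*(2*k - 1)*factorial(k + 3)/3**k.
s_(k+1) − s_k = 2*(2*k**2 + 3*k + 7)*factorial(k + 3)/(3*3**k) = t_k.
Telescoping: Σ = s_(12) − s_(2) = 82514432000/729 − (80) = 82514373680/729.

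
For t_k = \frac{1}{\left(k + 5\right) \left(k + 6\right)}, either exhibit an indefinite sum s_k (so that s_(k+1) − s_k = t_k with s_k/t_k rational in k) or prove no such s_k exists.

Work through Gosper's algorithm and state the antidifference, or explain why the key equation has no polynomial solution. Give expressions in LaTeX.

s_k = \frac{k}{5 \left(k + 5\right)}

Ratio r(k) = (k + 5)/(k + 7).
Factor: A=k + 5; B=k + 7; C=1.
f must satisfy (k + 5)·f(k+1) − (k + 6)·f(k) = 1.
d = 1 from the (1,1,0) case.
A polynomial solution: f(k) = k/5.
So s_k = (B(k−1)f/C)·t_k = (k*(k + 6)/5)·t_k = k/(5*(k + 5)).
Check: Δs_k = 1/(k**2 + 11*k + 30). ✓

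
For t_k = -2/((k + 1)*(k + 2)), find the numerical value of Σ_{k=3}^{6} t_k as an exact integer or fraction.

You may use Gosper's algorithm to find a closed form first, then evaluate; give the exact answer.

Compute t_(k+1)/t_k: get (k + 1)/(k + 3).
Normal form (A,B,C) = (k + 1, k + 3, 1).
Key eq: (k + 1)·f(k+1) = (k + 2)·f(k) + (1).
d = 1 from the (1,1,0) case.
Coefficient equations give f(k) = k.
So s_k = (B(k−1)f/C)·t_k = (k*(k + 2))·t_k = -2*k/(k + 1).
Verify: -2/(k**2 + 3*k + 2) matches t_k.
Evaluate s at k=7 and k=3: -7/4 and -3/2; difference -1/4.

Σ = -1/4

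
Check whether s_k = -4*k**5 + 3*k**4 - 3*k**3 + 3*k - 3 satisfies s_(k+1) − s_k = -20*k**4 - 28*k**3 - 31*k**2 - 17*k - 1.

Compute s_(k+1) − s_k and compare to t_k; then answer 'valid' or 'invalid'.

Valid — Δs_k = t_k.

s_(k+1) = 3*k - 4*(k + 1)**5 + 3*(k + 1)**4 - 3*(k + 1)**3
s_(k+1) − s_k = -20*k**4 - 28*k**3 - 31*k**2 - 17*k - 1
(s_(k+1) − s_k) − t_k = 0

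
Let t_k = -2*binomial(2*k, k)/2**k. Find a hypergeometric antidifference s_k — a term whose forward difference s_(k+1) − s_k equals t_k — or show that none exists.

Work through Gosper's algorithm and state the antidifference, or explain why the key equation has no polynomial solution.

r(k) = (2*k + 1)/(k + 1) after simplifying.
So A=2*k + 1 and B=k + 1, with C=1.
Need (2*k + 1)·f(k+1) − (k)·f(k) = 1.
From deg A=1, deg B=1, deg C=0: d=-1.
Bound -1 < 0, so the key equation has no polynomial solution.

none — t_k is not Gosper-summable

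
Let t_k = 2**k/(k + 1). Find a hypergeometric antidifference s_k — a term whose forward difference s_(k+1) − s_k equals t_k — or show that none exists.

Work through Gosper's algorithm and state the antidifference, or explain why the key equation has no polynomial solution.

t_(k+1)/t_k = 2*(k + 1)/(k + 2).
Normal form (A,B,C) = (2*k + 2, k + 2, 1).
Set up (2*k + 2)·f(k+1) − (k + 1)·f(k) − (1) = 0.
From deg A=1, deg B=1, deg C=0: d=-1.
d = -1 < 0 ⇒ no nonzero polynomial f; not summable.

no hypergeometric antidifference exists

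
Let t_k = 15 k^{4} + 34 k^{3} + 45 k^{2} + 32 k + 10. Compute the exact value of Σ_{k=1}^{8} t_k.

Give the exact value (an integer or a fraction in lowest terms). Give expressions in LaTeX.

Step 1: r(k) = (15*k**4 + 94*k**3 + 237*k**2 + 284*k + 136)/(15*k**4 + 34*k**3 + 45*k**2 + 32*k + 10).
Factor: A=1; B=1; C=k**4 + 34*k**3/15 + 3*k**2 + 32*k/15 + 2/3.
Need (1)·f(k+1) − (1)·f(k) = k**4 + 34*k**3/15 + 3*k**2 + 32*k/15 + 2/3.
d = 5 from the (0,0,4) case.
Solve for f: f(k) = k*(3*k**4 + k**3 + 3*k**2 + 2*k + 1)/15 (degree 5 ≤ 5).
Certificate R = B(k−1)f/C = k*(3*k**4 + k**3 + 3*k**2 + 2*k + 1)/(15*k**4 + 34*k**3 + 45*k**2 + 32*k + 10) gives s_k = k*(3*k**4 + k**3 + 3*k**2 + 2*k + 1).
Check: Δs_k = 15*k**4 + 34*k**3 + 45*k**2 + 32*k + 10. ✓
Telescoping: Σ = s_(9) − s_(1) = 186066 − (10) = 186056.

Σ = 186056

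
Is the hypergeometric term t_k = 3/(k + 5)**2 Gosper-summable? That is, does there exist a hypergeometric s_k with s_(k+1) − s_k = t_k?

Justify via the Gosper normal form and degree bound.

No. Not Gosper-summable.

Compute t_(k+1)/t_k: get (k + 5)**2/(k + 6)**2.
A = k**2 + 10*k + 25, B = k**2 + 12*k + 36, C = 1.
Key eq: (k**2 + 10*k + 25)·f(k+1) = (k**2 + 10*k + 25)·f(k) + (1).
Bound: deg f ≤ 0.
f = c0 ⇒ A·f(k+1) − B(k−1)·f(k) − C = -1. The system {-1 = 0} is inconsistent; no antidifference.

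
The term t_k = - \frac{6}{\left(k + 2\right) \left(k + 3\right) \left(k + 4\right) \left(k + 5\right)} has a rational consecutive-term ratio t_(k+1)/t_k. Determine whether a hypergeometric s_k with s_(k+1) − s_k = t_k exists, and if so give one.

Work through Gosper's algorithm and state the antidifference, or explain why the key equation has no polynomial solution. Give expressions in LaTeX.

Compute t_(k+1)/t_k: get (k + 2)/(k + 6).
Normal form (A,B,C) = (k + 2, k + 6, 1).
f must satisfy (k + 2)·f(k+1) − (k + 5)·f(k) = 1.
Bound: deg f ≤ 3.
Solving with deg f ≤ 3: f(k) = k*(k**2 + 9*k + 26)/72.
Get s_k = R·t_k = k*(-k**2 - 9*k - 26)/(12*(k + 2)*(k + 3)*(k + 4)) with R(k) = B(k−1)f(k)/C(k) = k*(k + 5)*(k**2 + 9*k + 26)/72.
s_(k+1) − s_k = -6/(k**4 + 14*k**3 + 71*k**2 + 154*k + 120) = t_k.

s_k = \frac{k \left(- k^{2} - 9 k - 26\right)}{12 \left(k + 2\right) \left(k + 3\right) \left(k + 4\right)}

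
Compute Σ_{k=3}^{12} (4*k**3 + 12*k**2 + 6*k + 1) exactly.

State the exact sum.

Σ = 32500

Ratio r(k) = (4*k**3 + 24*k**2 + 42*k + 23)/(4*k**3 + 12*k**2 + 6*k + 1).
Take A(k)=1, B(k)=1, C(k)=k**3 + 3*k**2 + 3*k/2 + 1/4.
Need (1)·f(k+1) − (1)·f(k) = k**3 + 3*k**2 + 3*k/2 + 1/4.
Bound: deg f ≤ 4.
Solving with deg f ≤ 4: f(k) = k**2*(k**2 + 2*k - 2)/4.
Get s_k = R·t_k = k**2*(k**2 + 2*k - 2) with R(k) = B(k−1)f(k)/C(k) = k**2*(k**2 + 2*k - 2)/(4*k**3 + 12*k**2 + 6*k + 1).
Check: Δs_k = 4*k**3 + 12*k**2 + 6*k + 1. ✓
Evaluate s at k=13 and k=3: 32617 and 117; difference 32500.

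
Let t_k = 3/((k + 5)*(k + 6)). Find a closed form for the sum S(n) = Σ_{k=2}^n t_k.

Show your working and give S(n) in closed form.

S(n) = 3*(n - 1)/(7*(n + 6))

Compute t_(k+1)/t_k: get (k + 5)/(k + 7).
A = k + 5, B = k + 7, C = 1.
Set up (k + 5)·f(k+1) − (k + 6)·f(k) − (1) = 0.
From deg A=1, deg B=1, deg C=0: d=1.
Solving with deg f ≤ 1: f(k) = k/5.
Then R = B(k−1)f/C = k*(k + 6)/5, so s_k = R(k)·t_k = 3*k/(5*(k + 5)).
Δs = 3/(k**2 + 11*k + 30), as required.
Telescope: S(n) = s_(n+1) − s_(2) = 3*(n + 1)/(5*(n + 6)) − (6/35) = 3*(n - 1)/(7*(n + 6)).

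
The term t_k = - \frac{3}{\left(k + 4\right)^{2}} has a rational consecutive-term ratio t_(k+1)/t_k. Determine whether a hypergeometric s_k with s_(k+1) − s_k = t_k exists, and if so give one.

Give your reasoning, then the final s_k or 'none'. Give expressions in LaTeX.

not Gosper-summable; s_k does not exist

Step 1: r(k) = (k + 4)**2/(k + 5)**2.
Gosper form: A/B · C(k+1)/C(k) with A=k**2 + 8*k + 16, B=k**2 + 10*k + 25, C=1.
f must satisfy (k**2 + 8*k + 16)·f(k+1) − (k**2 + 8*k + 16)·f(k) = 1.
From deg A=2, deg B=2, deg C=0: d=0.
f = c0 ⇒ A·f(k+1) − B(k−1)·f(k) − C = -1. The system {-1 = 0} is inconsistent; no antidifference.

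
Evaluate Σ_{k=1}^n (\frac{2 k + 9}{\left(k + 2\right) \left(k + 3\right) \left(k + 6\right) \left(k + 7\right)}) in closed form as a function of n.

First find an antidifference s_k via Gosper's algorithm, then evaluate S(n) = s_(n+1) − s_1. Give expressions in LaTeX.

S(n) = \frac{n \left(n + 10\right)}{21 \left(n^{2} + 10 n + 21\right)}

r(k) = (k + 2)*(k + 6)*(2*k + 11)/((k + 4)*(k + 8)*(2*k + 9)) after simplifying.
Normal form (A,B,C) = (k + 2, k + 8, k**3 + 27*k**2/2 + 121*k/2 + 90).
Solve (k + 2)·f(k+1) − (k + 7)·f(k) = k**3 + 27*k**2/2 + 121*k/2 + 90.
Degrees (1,1,3) ⇒ d ≤ 5.
Match coefficients ⇒ f(k) = k*(k + 3)*(k + 4)*(k + 5)*(k + 8)/24.
Get s_k = R·t_k = k*(k + 8)/(12*(k**2 + 8*k + 12)) with R(k) = B(k−1)f(k)/C(k) = k*(k + 3)*(k + 7)*(k + 8)/(12*(2*k + 9)).
Verify: (2*k + 9)/(k**4 + 18*k**3 + 113*k**2 + 288*k + 252) matches t_k.
Telescope: S(n) = s_(n+1) − s_(1) = (n**2 + 10*n + 9)/(12*(n**2 + 10*n + 21)) − (1/28) = n*(n + 10)/(21*(n**2 + 10*n + 21)).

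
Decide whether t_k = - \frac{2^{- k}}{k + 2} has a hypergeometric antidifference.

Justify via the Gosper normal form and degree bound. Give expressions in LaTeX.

r(k) = (k + 2)/(2*(k + 3)) after simplifying.
So A=k/2 + 1 and B=k + 3, with C=1.
Set up (k/2 + 1)·f(k+1) − (k + 2)·f(k) − (1) = 0.
d = -1 from the (1,1,0) case.
Bound -1 < 0, so the key equation has no polynomial solution.

No — negative degree bound, so no certificate f.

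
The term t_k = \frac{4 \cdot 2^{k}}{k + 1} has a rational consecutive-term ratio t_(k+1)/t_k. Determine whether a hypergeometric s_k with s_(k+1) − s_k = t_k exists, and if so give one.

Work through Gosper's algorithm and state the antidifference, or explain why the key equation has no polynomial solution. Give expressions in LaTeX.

Compute t_(k+1)/t_k: get 2*(k + 1)/(k + 2).
Take A(k)=2*k + 2, B(k)=k + 2, C(k)=1.
Set up (2*k + 2)·f(k+1) − (k + 1)·f(k) − (1) = 0.
d = -1 from the (1,1,0) case.
d = -1 < 0 ⇒ no nonzero polynomial f; not summable.

not Gosper-summable; s_k does not exist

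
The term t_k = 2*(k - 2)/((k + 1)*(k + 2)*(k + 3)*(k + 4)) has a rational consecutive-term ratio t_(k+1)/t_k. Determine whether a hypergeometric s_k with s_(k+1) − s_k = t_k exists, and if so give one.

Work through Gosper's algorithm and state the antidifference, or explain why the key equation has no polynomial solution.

The ratio is (k - 1)*(k + 1)/((k - 2)*(k + 5)).
Factor: A=k + 1; B=k + 5; C=k - 2.
Set up (k + 1)·f(k+1) − (k + 4)·f(k) − (k - 2) = 0.
deg f ≤ 3 (via 1,1,1).
Match coefficients ⇒ f(k) = -k*(k**2 + 6*k + 17)/12.
Then R = B(k−1)f/C = -k*(k + 4)*(k**2 + 6*k + 17)/(12*(k - 2)), so s_k = R(k)·t_k = k*(-k**2 - 6*k - 17)/(6*(k + 1)*(k + 2)*(k + 3)).
Verify: 2*(k - 2)/(k**4 + 10*k**3 + 35*k**2 + 50*k + 24) matches t_k.

s_k = k*(-k**2 - 6*k - 17)/(6*(k + 1)*(k + 2)*(k + 3))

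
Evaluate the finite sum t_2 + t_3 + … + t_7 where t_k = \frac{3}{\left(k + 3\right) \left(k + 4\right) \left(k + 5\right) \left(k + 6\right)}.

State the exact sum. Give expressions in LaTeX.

Σ = 251/60060

Ratio r(k) = (k + 3)/(k + 7).
A = k + 3, B = k + 7, C = 1.
Key eq: (k + 3)·f(k+1) = (k + 6)·f(k) + (1).
deg f ≤ 3 (via 1,1,0).
A polynomial solution: f(k) = k*(k**2 + 12*k + 47)/180.
Certificate R = B(k−1)f/C = k*(k + 6)*(k**2 + 12*k + 47)/180 gives s_k = k*(k**2 + 12*k + 47)/(60*(k + 3)*(k + 4)*(k + 5)).
Δs = 3/(k**4 + 18*k**3 + 119*k**2 + 342*k + 360), as required.
Telescoping: Σ = s_(8) − s_(2) = 23/1430 − (1/84) = 251/60060.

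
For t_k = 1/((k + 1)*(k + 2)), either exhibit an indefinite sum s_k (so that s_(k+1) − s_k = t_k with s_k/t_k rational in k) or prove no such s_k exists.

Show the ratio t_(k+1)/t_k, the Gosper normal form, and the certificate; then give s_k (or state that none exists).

Step 1: r(k) = (k + 1)/(k + 3).
A = k + 1, B = k + 3, C = 1.
f must satisfy (k + 1)·f(k+1) − (k + 2)·f(k) = 1.
From deg A=1, deg B=1, deg C=0: d=1.
Match coefficients ⇒ f(k) = k.
Get s_k = R·t_k = k/(k + 1) with R(k) = B(k−1)f(k)/C(k) = k*(k + 2).
s_(k+1) − s_k = 1/(k**2 + 3*k + 2) = t_k.

s_k = k/(k + 1)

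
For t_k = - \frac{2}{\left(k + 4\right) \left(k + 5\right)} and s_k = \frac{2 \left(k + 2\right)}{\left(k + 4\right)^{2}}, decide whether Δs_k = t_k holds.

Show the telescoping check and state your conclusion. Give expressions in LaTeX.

Invalid: residual \frac{4 \left(2 k + 9\right)}{k^{4} + 18 k^{3} + 121 k^{2} + 360 k + 400} ≠ 0.

s_(k+1) = 2*(k + 3)/(k + 5)**2
s_(k+1) − s_k = 2*(-k**2 - 5*k - 2)/(k**4 + 18*k**3 + 121*k**2 + 360*k + 400)
(s_(k+1) − s_k) − t_k = 4*(2*k + 9)/(k**4 + 18*k**3 + 121*k**2 + 360*k + 400)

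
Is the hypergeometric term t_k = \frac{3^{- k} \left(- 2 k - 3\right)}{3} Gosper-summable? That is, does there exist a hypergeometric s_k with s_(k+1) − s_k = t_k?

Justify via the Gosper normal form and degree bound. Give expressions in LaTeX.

Yes. s_k = 3^{- k} \left(k + 2\right).

Step 1: r(k) = (2*k + 5)/(3*(2*k + 3)).
Normal form (A,B,C) = (1/3, 1, k + 3/2).
Set up (1/3)·f(k+1) − (1)·f(k) − (k + 3/2) = 0.
deg f ≤ 1 (via 0,0,1).
Coefficient equations give f(k) = -3*(k + 2)/2.
Certificate R = B(k−1)f/C = -3*(k + 2)/(2*k + 3) gives s_k = (k + 2)/3**k.
Δs = (-2*k - 3)/(3*3**k), as required.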